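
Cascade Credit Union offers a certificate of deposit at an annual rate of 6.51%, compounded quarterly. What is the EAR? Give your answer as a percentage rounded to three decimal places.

6.671%

EAR = (1 + 0.0651/4)^4 − 1.
= 1.066707 − 1 = 6.671%.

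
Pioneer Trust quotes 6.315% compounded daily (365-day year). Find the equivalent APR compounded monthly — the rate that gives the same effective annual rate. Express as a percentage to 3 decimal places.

6.331%

EAR = (1 + 0.06315/365)^365 − 1 = 0.065181.
Solve (1 + r/12)^12 = 1.065181: r/12 = 1.065181^(1/12) − 1 = 0.005276, so r = 0.063311 = 6.331%.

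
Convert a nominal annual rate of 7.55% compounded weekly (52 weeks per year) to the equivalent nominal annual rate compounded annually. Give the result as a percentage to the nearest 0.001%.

7.836%

EAR = (1 + 0.0755/52)^52 − 1 = 0.078364.
Compounded annually, the equivalent nominal rate is the EAR itself: 7.836%.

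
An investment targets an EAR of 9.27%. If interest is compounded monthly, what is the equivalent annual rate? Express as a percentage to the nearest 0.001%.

(1 + r/12)^12 − 1 = 0.0927, so 1 + r/12 = 1.0927^(1/12).
r/12 = 0.007415, so r = 0.088980 = 8.898%.

8.898%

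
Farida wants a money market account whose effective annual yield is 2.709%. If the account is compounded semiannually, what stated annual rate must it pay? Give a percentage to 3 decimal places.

(1 + r/2)^2 − 1 = 0.02709, so 1 + r/2 = 1.02709^(1/2).
r/2 = 0.013454, so r = 0.026909 = 2.691%.

2.691%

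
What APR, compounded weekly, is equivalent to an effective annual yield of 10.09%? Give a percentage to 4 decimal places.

(1 + r/52)^52 − 1 = 0.1009, so 1 + r/52 = 1.1009^(1/52).
r/52 = 0.001850, so r = 0.096217 = 9.6217%.

9.6217%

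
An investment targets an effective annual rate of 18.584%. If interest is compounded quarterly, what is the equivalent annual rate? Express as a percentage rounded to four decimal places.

17.4135%

(1 + r/4)^4 − 1 = 0.18584, so 1 + r/4 = 1.18584^(1/4).
r/4 = 0.043534, so r = 0.174135 = 17.4135%.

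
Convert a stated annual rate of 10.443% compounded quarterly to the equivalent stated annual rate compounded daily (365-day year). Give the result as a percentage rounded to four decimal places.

10.3105%

EAR = (1 + 0.10443/4)^4 − 1 = 0.108591.
Solve (1 + r/365)^365 = 1.108591: r/365 = 1.108591^(1/365) − 1 = 0.000282, so r = 0.103105 = 10.3105%.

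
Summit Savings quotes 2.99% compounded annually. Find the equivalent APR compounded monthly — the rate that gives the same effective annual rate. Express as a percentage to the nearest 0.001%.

Compounded annually, EAR = nominal = 0.029900.
Solve (1 + r/12)^12 = 1.029900: r/12 = 1.029900^(1/12) − 1 = 0.002458, so r = 0.029498 = 2.950%.

2.950%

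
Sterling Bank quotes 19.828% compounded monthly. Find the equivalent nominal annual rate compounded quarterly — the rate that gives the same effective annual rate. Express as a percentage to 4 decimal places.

20.1574%

EAR = (1 + 0.19828/12)^12 − 1 = 0.217330.
Solve (1 + r/4)^4 = 1.217330: r/4 = 1.217330^(1/4) − 1 = 0.050394, so r = 0.201574 = 20.1574%.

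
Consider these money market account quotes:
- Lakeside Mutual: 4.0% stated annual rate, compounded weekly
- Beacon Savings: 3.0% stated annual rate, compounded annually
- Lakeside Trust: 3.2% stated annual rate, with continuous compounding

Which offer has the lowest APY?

Beacon Savings

Lakeside Mutual: (1 + 0.040/52)^52 − 1 = 4.079%
Beacon Savings: compounded annually, EAR = 3.000%
Lakeside Trust: e^0.032 − 1 = 3.252%
The lowest effective annual rate is Beacon Savings at 3.000%.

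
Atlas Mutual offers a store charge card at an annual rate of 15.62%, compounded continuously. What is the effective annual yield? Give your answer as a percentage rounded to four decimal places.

16.9060%

With continuous compounding, EAR = e^0.1562 − 1.
e^0.1562 = 1.169060, so EAR = 0.169060 = 16.9060%.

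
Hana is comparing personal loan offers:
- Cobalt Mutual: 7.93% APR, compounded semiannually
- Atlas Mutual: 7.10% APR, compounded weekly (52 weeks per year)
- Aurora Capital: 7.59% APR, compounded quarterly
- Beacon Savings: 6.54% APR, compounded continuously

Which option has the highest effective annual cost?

Cobalt Mutual: (1 + 0.0793/2)^2 − 1 = 8.087%
Atlas Mutual: (1 + 0.0710/52)^52 − 1 = 7.353%
Aurora Capital: (1 + 0.0759/4)^4 − 1 = 7.809%
Beacon Savings: e^0.0654 − 1 = 6.759%
The highest effective annual rate is Cobalt Mutual at 8.087%.

Cobalt Mutual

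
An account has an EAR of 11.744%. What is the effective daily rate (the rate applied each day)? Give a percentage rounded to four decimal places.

0.0304%

The per-day rate i satisfies (1 + i)^365 = 1 + 0.11744.
i = 1.11744^(1/365) − 1 = 0.0003043 = 0.0304%.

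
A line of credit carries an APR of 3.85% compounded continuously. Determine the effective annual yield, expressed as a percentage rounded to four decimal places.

3.9251%

With continuous compounding, EAR = e^0.0385 − 1.
e^0.0385 = 1.039251, so EAR = 0.039251 = 3.9251%.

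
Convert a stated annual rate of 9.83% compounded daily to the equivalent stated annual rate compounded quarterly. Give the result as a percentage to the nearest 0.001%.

EAR = (1 + 0.0983/365)^365 − 1 = 0.103279.
Solve (1 + r/4)^4 = 1.103279: r/4 = 1.103279^(1/4) − 1 = 0.024876, so r = 0.099504 = 9.950%.

9.950%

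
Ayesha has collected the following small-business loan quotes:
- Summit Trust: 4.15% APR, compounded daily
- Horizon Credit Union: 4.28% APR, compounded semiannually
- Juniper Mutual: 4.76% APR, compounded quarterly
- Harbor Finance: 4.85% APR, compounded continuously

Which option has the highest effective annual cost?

Harbor Finance

Summit Trust: (1 + 0.0415/365)^365 − 1 = 4.237%
Horizon Credit Union: (1 + 0.0428/2)^2 − 1 = 4.326%
Juniper Mutual: (1 + 0.0476/4)^4 − 1 = 4.846%
Harbor Finance: e^0.0485 − 1 = 4.970%
The highest effective annual rate is Harbor Finance at 4.970%.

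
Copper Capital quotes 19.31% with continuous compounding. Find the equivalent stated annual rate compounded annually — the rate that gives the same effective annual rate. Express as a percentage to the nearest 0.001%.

EAR under continuous compounding: e^0.1931 − 1 = 0.213004.
Compounded annually, the equivalent nominal rate is the EAR itself: 21.300%.

21.300%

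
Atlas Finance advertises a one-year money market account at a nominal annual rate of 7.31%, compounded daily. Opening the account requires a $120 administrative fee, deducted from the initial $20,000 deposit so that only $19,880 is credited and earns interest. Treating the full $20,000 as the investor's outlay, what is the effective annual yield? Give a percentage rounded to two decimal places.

Value after one year: 19,880 × (1 + 0.0731/365)^365 = 19,880 × 1.075830 = $21,387.51.
Effective yield on the $20,000 outlay: 21,387.51 / 20,000 − 1 = 0.069375 = 6.94%.

6.94%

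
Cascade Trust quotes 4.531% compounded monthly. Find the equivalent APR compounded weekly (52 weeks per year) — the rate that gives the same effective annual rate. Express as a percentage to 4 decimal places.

EAR = (1 + 0.04531/12)^12 − 1 = 0.046263.
Solve (1 + r/52)^52 = 1.046263: r/52 = 1.046263^(1/52) − 1 = 0.000870, so r = 0.045244 = 4.5244%.

4.5244%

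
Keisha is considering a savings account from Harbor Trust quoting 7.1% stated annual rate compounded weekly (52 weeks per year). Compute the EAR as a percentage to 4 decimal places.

7.3529%

EAR = (1 + 0.071/52)^52 − 1.
= 1.073529 − 1 = 7.3529%.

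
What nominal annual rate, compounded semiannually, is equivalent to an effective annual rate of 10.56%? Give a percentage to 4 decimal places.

(1 + r/2)^2 − 1 = 0.1056, so 1 + r/2 = 1.1056^(1/2).
r/2 = 0.051475, so r = 0.102950 = 10.2950%.

10.2950%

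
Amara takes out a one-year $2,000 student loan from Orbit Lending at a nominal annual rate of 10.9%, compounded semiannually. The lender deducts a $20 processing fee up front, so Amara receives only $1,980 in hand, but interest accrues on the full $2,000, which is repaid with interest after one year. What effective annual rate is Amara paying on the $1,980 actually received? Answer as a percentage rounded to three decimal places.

Amount owed after one year: 2,000 × (1 + 0.109/2)^2 = 2,000 × 1.111970 = $2,223.94.
Effective rate on net proceeds: 2,223.94 / 1,980 − 1 = 0.123202 = 12.320%.

12.320%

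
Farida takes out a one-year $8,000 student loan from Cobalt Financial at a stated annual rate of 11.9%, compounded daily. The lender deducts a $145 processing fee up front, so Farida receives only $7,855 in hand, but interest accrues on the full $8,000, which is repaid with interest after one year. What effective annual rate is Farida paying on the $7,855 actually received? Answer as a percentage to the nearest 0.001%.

14.714%

Amount owed after one year: 8,000 × (1 + 0.119/365)^365 = 8,000 × 1.126348 = $9,010.78.
Effective rate on net proceeds: 9,010.78 / 7,855 − 1 = 0.147140 = 14.714%.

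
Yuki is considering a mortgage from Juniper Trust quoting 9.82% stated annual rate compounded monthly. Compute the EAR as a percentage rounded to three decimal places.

EAR = (1 + 0.0982/12)^12 − 1.
= 1.102743 − 1 = 10.274%.

10.274%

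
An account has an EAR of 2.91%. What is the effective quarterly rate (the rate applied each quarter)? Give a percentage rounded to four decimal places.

0.7197%

The per-quarter rate i satisfies (1 + i)^4 = 1 + 0.0291.
i = 1.0291^(1/4) − 1 = 0.0071969 = 0.7197%.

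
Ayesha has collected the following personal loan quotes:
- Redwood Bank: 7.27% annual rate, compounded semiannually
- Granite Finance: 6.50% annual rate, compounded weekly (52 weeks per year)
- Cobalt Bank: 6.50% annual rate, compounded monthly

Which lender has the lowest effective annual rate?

Redwood Bank: (1 + 0.0727/2)^2 − 1 = 7.402%
Granite Finance: (1 + 0.0650/52)^52 − 1 = 6.712%
Cobalt Bank: (1 + 0.0650/12)^12 − 1 = 6.697%
The lowest effective annual rate is Cobalt Bank at 6.697%.

Cobalt Bank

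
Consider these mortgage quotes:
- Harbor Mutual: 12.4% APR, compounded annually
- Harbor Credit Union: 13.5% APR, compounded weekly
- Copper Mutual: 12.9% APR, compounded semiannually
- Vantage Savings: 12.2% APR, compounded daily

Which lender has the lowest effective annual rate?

Harbor Mutual: compounded annually, EAR = 12.400%
Harbor Credit Union: (1 + 0.135/52)^52 − 1 = 14.434%
Copper Mutual: (1 + 0.129/2)^2 − 1 = 13.316%
Vantage Savings: (1 + 0.122/365)^365 − 1 = 12.973%
The lowest effective annual rate is Harbor Mutual at 12.400%.

Harbor Mutual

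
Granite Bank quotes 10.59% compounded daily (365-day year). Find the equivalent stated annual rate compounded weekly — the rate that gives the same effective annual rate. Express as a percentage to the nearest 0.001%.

10.599%

EAR = (1 + 0.1059/365)^365 − 1 = 0.111694.
Solve (1 + r/52)^52 = 1.111694: r/52 = 1.111694^(1/52) − 1 = 0.002038, so r = 0.105993 = 10.599%.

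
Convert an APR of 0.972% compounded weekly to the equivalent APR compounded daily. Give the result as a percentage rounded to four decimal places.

EAR = (1 + 0.00972/52)^52 − 1 = 0.009766.
Solve (1 + r/365)^365 = 1.009766: r/365 = 1.009766^(1/365) − 1 = 0.000027, so r = 0.009719 = 0.9719%.

0.9719%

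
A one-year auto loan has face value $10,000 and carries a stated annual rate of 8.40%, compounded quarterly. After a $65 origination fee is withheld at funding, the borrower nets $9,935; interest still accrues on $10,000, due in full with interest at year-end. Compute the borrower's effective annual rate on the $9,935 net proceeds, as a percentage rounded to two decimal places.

9.38%

Amount owed after one year: 10,000 × (1 + 0.0840/4)^4 = 10,000 × 1.086683 = $10,866.83.
Effective rate on net proceeds: 10,866.83 / 9,935 − 1 = 0.093793 = 9.38%.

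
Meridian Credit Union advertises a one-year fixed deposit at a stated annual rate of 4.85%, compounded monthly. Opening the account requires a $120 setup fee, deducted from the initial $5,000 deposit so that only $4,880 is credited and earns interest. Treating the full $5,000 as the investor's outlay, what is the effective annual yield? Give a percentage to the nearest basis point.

Value after one year: 4,880 × (1 + 0.0485/12)^12 = 4,880 × 1.049593 = $5,122.01.
Effective yield on the $5,000 outlay: 5,122.01 / 5,000 − 1 = 0.024403 = 2.44%.

2.44%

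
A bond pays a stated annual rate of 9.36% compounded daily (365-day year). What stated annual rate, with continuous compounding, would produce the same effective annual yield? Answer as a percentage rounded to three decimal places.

EAR = (1 + 0.0936/365)^365 − 1 = 0.098107.
Equivalent continuous rate: r = ln(1 + 0.098107) = 0.093588 = 9.359%.

9.359%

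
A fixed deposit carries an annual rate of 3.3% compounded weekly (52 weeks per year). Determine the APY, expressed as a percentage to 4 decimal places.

3.3540%

EAR = (1 + 0.033/52)^52 − 1.
= (1 + 0.000635)^52 − 1 = 1.033540 − 1 = 3.3540%.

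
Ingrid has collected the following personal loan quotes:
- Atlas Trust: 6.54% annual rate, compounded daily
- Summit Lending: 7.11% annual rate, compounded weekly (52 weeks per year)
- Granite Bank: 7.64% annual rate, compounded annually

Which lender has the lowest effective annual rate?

Atlas Trust

Atlas Trust: (1 + 0.0654/365)^365 − 1 = 6.758%
Summit Lending: (1 + 0.0711/52)^52 − 1 = 7.364%
Granite Bank: compounded annually, EAR = 7.640%
The lowest effective annual rate is Atlas Trust at 6.758%.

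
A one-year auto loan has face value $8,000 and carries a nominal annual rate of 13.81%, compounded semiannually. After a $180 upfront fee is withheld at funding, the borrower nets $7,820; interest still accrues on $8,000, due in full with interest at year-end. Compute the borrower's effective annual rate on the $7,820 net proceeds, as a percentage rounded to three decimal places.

Amount owed after one year: 8,000 × (1 + 0.1381/2)^2 = 8,000 × 1.142868 = $9,142.94.
Effective rate on net proceeds: 9,142.94 / 7,820 − 1 = 0.169174 = 16.917%.

16.917%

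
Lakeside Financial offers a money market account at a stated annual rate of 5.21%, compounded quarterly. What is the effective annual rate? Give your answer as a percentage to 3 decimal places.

EAR = (1 + 0.0521/4)^4 − 1.
= (1 + 0.013025)^4 − 1 = 1.053127 − 1 = 5.313%.

5.313%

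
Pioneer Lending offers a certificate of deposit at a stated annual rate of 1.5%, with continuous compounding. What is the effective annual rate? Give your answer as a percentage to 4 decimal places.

1.5113%

With continuous compounding, EAR = e^0.015 − 1.
e^0.015 = 1.015113, so EAR = 0.015113 = 1.5113%.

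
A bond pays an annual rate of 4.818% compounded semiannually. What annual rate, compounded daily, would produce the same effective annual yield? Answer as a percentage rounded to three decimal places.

EAR = (1 + 0.04818/2)^2 − 1 = 0.048760.
Solve (1 + r/365)^365 = 1.048760: r/365 = 1.048760^(1/365) − 1 = 0.000130, so r = 0.047612 = 4.761%.

4.761%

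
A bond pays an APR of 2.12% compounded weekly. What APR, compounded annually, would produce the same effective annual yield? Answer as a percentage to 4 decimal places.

2.1422%

EAR = (1 + 0.0212/52)^52 − 1 = 0.021422.
Compounded annually, the equivalent nominal rate is the EAR itself: 2.1422%.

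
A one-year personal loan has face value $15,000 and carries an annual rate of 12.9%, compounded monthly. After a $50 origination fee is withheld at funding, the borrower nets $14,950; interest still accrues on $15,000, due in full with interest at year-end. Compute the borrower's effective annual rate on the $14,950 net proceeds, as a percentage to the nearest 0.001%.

14.071%

Amount owed after one year: 15,000 × (1 + 0.129/12)^12 = 15,000 × 1.136907 = $17,053.61.
Effective rate on net proceeds: 17,053.61 / 14,950 − 1 = 0.140710 = 14.071%.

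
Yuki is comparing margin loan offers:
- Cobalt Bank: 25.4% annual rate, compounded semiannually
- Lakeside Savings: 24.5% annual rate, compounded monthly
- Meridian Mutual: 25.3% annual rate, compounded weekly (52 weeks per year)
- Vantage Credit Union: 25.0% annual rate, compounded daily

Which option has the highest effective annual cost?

Cobalt Bank: (1 + 0.254/2)^2 − 1 = 27.013%
Lakeside Savings: (1 + 0.245/12)^12 − 1 = 27.447%
Meridian Mutual: (1 + 0.253/52)^52 − 1 = 28.709%
Vantage Credit Union: (1 + 0.250/365)^365 − 1 = 28.392%
The highest effective annual rate is Meridian Mutual at 28.709%.

Meridian Mutual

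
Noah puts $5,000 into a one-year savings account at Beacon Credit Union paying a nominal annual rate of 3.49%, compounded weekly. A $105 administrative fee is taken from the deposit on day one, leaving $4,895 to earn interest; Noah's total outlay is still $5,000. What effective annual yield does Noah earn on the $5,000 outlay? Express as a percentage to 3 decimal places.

1.376%

Value after one year: 4,895 × (1 + 0.0349/52)^52 = 4,895 × 1.035504 = $5,068.79.
Effective yield on the $5,000 outlay: 5,068.79 / 5,000 − 1 = 0.013758 = 1.376%.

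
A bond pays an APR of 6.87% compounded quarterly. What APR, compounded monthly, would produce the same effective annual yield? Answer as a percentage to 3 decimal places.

EAR = (1 + 0.0687/4)^4 − 1 = 0.070490.
Solve (1 + r/12)^12 = 1.070490: r/12 = 1.070490^(1/12) − 1 = 0.005693, so r = 0.068310 = 6.831%.

6.831%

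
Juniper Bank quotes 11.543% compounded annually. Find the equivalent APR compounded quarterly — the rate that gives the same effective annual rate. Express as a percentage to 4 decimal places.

11.0745%

Compounded annually, EAR = nominal = 0.115430.
Solve (1 + r/4)^4 = 1.115430: r/4 = 1.115430^(1/4) − 1 = 0.027686, so r = 0.110745 = 11.0745%.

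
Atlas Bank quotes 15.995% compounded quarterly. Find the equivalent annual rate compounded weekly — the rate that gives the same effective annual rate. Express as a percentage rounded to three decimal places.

15.707%

EAR = (1 + 0.15995/4)^4 − 1 = 0.169802.
Solve (1 + r/52)^52 = 1.169802: r/52 = 1.169802^(1/52) − 1 = 0.003021, so r = 0.157072 = 15.707%.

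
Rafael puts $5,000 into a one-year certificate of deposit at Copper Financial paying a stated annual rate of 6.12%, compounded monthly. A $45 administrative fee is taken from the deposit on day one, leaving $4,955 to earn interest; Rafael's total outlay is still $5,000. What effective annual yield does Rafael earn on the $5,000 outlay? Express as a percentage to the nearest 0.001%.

Value after one year: 4,955 × (1 + 0.0612/12)^12 = 4,955 × 1.062946 = $5,266.90.
Effective yield on the $5,000 outlay: 5,266.90 / 5,000 − 1 = 0.053380 = 5.338%.

5.338%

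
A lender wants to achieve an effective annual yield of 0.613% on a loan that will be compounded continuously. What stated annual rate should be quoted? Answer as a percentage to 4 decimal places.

0.6111%

Continuous: nominal r satisfies e^r − 1 = 0.00613.
r = ln(1 + 0.00613) = ln(1.00613) = 0.006111 = 0.6111%.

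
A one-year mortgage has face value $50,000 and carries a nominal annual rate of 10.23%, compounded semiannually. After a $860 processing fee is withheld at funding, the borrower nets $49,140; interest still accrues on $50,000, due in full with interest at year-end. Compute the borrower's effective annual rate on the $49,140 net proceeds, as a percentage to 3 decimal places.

12.425%

Amount owed after one year: 50,000 × (1 + 0.1023/2)^2 = 50,000 × 1.104916 = $55,245.82.
Effective rate on net proceeds: 55,245.82 / 49,140 − 1 = 0.124253 = 12.425%.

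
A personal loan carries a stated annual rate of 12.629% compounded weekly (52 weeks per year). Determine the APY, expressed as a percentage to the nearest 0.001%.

EAR = (1 + 0.12629/52)^52 − 1.
= (1 + 0.002429)^52 − 1 = 1.134437 − 1 = 13.444%.

13.444%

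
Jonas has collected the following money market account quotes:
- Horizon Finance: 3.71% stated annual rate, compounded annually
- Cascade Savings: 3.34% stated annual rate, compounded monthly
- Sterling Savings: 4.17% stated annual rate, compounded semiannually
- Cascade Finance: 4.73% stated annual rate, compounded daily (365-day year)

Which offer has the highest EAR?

Cascade Finance

Horizon Finance: compounded annually, EAR = 3.710%
Cascade Savings: (1 + 0.0334/12)^12 − 1 = 3.392%
Sterling Savings: (1 + 0.0417/2)^2 − 1 = 4.213%
Cascade Finance: (1 + 0.0473/365)^365 − 1 = 4.843%
The highest effective annual rate is Cascade Finance at 4.843%.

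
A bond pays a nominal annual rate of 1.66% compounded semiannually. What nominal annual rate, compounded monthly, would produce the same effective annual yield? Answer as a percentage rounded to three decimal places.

1.654%

EAR = (1 + 0.0166/2)^2 − 1 = 0.016669.
Solve (1 + r/12)^12 = 1.016669: r/12 = 1.016669^(1/12) − 1 = 0.001379, so r = 0.016543 = 1.654%.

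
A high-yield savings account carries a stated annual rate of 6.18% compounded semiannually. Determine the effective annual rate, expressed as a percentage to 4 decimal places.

EAR = (1 + 0.0618/2)^2 − 1.
= 1.062755 − 1 = 6.2755%.

6.2755%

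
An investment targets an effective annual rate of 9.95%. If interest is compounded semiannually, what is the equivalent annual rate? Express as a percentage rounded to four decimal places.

(1 + r/2)^2 − 1 = 0.0995, so 1 + r/2 = 1.0995^(1/2).
r/2 = 0.048570, so r = 0.097141 = 9.7141%.

9.7141%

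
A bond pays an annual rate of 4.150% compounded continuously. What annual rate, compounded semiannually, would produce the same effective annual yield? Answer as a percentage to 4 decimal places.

4.1934%

EAR under continuous compounding: e^0.04150 − 1 = 0.042373.
Solve (1 + r/2)^2 = 1.042373: r/2 = 1.042373^(1/2) − 1 = 0.020967, so r = 0.041934 = 4.1934%.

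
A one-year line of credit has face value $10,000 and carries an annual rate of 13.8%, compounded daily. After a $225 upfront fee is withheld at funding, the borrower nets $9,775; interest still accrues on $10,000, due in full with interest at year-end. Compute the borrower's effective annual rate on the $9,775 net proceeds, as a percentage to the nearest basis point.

17.44%

Amount owed after one year: 10,000 × (1 + 0.138/365)^365 = 10,000 × 1.147946 = $11,479.46.
Effective rate on net proceeds: 11,479.46 / 9,775 − 1 = 0.174369 = 17.44%.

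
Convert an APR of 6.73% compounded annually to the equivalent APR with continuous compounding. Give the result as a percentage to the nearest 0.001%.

Compounded annually, EAR = nominal = 0.067300.
Equivalent continuous rate: r = ln(1 + 0.067300) = 0.065132 = 6.513%.

6.513%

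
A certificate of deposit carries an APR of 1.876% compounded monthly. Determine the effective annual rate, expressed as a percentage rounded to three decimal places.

1.892%

EAR = (1 + 0.01876/12)^12 − 1.
= (1 + 0.001563)^12 − 1 = 1.018922 − 1 = 1.892%.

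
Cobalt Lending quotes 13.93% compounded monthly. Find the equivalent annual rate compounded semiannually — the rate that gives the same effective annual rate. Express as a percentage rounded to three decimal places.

EAR = (1 + 0.1393/12)^12 − 1 = 0.148547.
Solve (1 + r/2)^2 = 1.148547: r/2 = 1.148547^(1/2) − 1 = 0.071703, so r = 0.143406 = 14.341%.

14.341%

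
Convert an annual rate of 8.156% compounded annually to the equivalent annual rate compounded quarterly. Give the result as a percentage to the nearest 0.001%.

7.918%

Compounded annually, EAR = nominal = 0.081560.
Solve (1 + r/4)^4 = 1.081560: r/4 = 1.081560^(1/4) − 1 = 0.019794, so r = 0.079178 = 7.918%.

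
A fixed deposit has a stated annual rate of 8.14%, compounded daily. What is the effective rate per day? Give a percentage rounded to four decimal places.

0.0223%

With a nominal annual rate compounded daily, the periodic rate is the nominal rate divided by 365.
i = 0.0814 / 365 = 0.0002230 = 0.0223%.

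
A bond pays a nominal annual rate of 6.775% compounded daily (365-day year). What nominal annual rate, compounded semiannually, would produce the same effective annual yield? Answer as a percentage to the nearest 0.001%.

EAR = (1 + 0.06775/365)^365 − 1 = 0.070091.
Solve (1 + r/2)^2 = 1.070091: r/2 = 1.070091^(1/2) − 1 = 0.034452, so r = 0.068904 = 6.890%.

6.890%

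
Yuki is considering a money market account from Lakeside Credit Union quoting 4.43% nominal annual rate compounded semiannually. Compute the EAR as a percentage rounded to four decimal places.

EAR = (1 + 0.0443/2)^2 − 1.
= 1.044791 − 1 = 4.4791%.

4.4791%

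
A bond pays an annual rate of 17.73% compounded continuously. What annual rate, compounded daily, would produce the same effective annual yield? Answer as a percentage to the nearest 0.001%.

EAR under continuous compounding: e^0.1773 − 1 = 0.193989.
Solve (1 + r/365)^365 = 1.193989: r/365 = 1.193989^(1/365) − 1 = 0.000486, so r = 0.177343 = 17.734%.

17.734%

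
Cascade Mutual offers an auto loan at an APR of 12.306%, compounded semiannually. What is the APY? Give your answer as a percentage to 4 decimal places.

12.6846%

EAR = (1 + 0.12306/2)^2 − 1.
= 1.126846 − 1 = 12.6846%.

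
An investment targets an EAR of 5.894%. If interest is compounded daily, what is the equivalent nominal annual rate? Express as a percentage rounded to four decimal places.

5.7273%

(1 + r/365)^365 − 1 = 0.05894, so 1 + r/365 = 1.05894^(1/365).
r/365 = 0.000157, so r = 0.057273 = 5.7273%.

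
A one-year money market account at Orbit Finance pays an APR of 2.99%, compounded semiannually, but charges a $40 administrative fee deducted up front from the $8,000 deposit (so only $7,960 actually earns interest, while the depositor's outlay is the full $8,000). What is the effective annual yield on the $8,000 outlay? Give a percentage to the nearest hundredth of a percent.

2.50%

Value after one year: 7,960 × (1 + 0.0299/2)^2 = 7,960 × 1.030124 = $8,199.78.
Effective yield on the $8,000 outlay: 8,199.78 / 8,000 − 1 = 0.024973 = 2.50%.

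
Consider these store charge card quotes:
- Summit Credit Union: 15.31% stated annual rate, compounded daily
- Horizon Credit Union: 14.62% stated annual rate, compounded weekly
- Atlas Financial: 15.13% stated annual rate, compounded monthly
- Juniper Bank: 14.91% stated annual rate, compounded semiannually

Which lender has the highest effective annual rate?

Summit Credit Union

Summit Credit Union: (1 + 0.1531/365)^365 − 1 = 16.540%
Horizon Credit Union: (1 + 0.1462/52)^52 − 1 = 15.719%
Atlas Financial: (1 + 0.1513/12)^12 − 1 = 16.225%
Juniper Bank: (1 + 0.1491/2)^2 − 1 = 15.466%
The highest effective annual rate is Summit Credit Union at 16.540%.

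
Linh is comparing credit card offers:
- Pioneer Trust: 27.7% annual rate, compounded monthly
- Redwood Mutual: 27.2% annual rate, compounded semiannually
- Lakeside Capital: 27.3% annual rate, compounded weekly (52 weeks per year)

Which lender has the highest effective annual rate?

Pioneer Trust: (1 + 0.277/12)^12 − 1 = 31.502%
Redwood Mutual: (1 + 0.272/2)^2 − 1 = 29.050%
Lakeside Capital: (1 + 0.273/52)^52 − 1 = 31.296%
The highest effective annual rate is Pioneer Trust at 31.502%.

Pioneer Trust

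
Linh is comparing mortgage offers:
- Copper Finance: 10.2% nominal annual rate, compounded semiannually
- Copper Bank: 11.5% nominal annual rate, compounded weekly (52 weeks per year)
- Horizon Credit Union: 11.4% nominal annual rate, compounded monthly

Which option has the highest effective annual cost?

Copper Finance: (1 + 0.102/2)^2 − 1 = 10.460%
Copper Bank: (1 + 0.115/52)^52 − 1 = 12.173%
Horizon Credit Union: (1 + 0.114/12)^12 − 1 = 12.015%
The highest effective annual rate is Copper Bank at 12.173%.

Copper Bank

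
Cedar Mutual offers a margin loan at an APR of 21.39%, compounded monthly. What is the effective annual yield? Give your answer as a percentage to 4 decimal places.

EAR = (1 + 0.2139/12)^12 − 1.
= 1.236168 − 1 = 23.6168%.

23.6168%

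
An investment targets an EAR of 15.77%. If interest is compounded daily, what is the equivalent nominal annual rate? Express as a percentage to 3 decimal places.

(1 + r/365)^365 − 1 = 0.1577, so 1 + r/365 = 1.1577^(1/365).
r/365 = 0.000401, so r = 0.146465 = 14.646%.

14.646%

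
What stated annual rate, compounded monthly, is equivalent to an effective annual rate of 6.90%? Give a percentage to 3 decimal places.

(1 + r/12)^12 − 1 = 0.0690, so 1 + r/12 = 1.0690^(1/12).
r/12 = 0.005576, so r = 0.066909 = 6.691%.

6.691%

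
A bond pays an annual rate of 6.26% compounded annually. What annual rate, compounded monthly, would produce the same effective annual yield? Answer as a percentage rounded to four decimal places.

6.0873%

Compounded annually, EAR = nominal = 0.062600.
Solve (1 + r/12)^12 = 1.062600: r/12 = 1.062600^(1/12) − 1 = 0.005073, so r = 0.060873 = 6.0873%.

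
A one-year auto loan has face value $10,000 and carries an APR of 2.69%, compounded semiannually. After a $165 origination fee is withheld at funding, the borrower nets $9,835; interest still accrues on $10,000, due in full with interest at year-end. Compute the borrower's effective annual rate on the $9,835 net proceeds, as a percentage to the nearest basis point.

Amount owed after one year: 10,000 × (1 + 0.0269/2)^2 = 10,000 × 1.027081 = $10,270.81.
Effective rate on net proceeds: 10,270.81 / 9,835 − 1 = 0.044312 = 4.43%.

4.43%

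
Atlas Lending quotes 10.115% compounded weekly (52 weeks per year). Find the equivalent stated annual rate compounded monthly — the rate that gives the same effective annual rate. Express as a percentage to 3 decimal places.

EAR = (1 + 0.10115/52)^52 − 1 = 0.106334.
Solve (1 + r/12)^12 = 1.106334: r/12 = 1.106334^(1/12) − 1 = 0.008457, so r = 0.101478 = 10.148%.

10.148%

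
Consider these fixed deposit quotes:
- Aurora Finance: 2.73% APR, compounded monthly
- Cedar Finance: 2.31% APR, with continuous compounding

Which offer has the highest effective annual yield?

Aurora Finance: (1 + 0.0273/12)^12 − 1 = 2.764%
Cedar Finance: e^0.0231 − 1 = 2.337%
The highest effective annual rate is Aurora Finance at 2.764%.

Aurora Finance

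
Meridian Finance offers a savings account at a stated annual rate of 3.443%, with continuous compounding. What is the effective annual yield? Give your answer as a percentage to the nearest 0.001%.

3.503%

With continuous compounding, EAR = e^0.03443 − 1.
e^0.03443 = 1.035030, so EAR = 0.035030 = 3.503%.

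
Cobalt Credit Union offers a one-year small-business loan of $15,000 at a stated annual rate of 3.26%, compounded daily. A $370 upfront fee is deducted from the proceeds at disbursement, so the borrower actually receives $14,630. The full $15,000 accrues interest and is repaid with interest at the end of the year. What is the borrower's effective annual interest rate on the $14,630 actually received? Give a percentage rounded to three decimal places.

Amount owed after one year: 15,000 × (1 + 0.0326/365)^365 = 15,000 × 1.033136 = $15,497.04.
Effective rate on net proceeds: 15,497.04 / 14,630 − 1 = 0.059264 = 5.926%.

5.926%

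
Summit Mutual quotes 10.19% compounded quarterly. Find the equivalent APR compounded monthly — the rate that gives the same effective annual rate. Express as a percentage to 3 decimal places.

10.105%

EAR = (1 + 0.1019/4)^4 − 1 = 0.105860.
Solve (1 + r/12)^12 = 1.105860: r/12 = 1.105860^(1/12) − 1 = 0.008421, so r = 0.101047 = 10.105%.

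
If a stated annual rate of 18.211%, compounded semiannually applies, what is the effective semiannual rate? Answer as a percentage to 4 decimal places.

With a nominal annual rate compounded semiannually, the periodic rate is the nominal rate divided by 2.
i = 0.18211 / 2 = 0.0910550 = 9.1055%.

9.1055%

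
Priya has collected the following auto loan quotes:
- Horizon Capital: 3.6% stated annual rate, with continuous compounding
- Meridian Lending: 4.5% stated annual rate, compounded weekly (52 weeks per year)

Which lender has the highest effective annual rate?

Horizon Capital: e^0.036 − 1 = 3.666%
Meridian Lending: (1 + 0.045/52)^52 − 1 = 4.601%
The highest effective annual rate is Meridian Lending at 4.601%.

Meridian Lending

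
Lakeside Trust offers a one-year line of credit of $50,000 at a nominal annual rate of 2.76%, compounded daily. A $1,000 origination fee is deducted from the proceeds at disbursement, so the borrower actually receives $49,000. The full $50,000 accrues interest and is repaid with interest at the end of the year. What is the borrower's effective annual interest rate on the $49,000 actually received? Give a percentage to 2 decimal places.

Amount owed after one year: 50,000 × (1 + 0.0276/365)^365 = 50,000 × 1.027983 = $51,399.17.
Effective rate on net proceeds: 51,399.17 / 49,000 − 1 = 0.048963 = 4.90%.

4.90%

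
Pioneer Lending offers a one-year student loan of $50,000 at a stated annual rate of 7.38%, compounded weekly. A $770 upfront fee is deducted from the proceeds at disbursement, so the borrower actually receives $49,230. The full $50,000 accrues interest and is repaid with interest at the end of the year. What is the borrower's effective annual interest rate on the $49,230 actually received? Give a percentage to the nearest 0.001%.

Amount owed after one year: 50,000 × (1 + 0.0738/52)^52 = 50,000 × 1.076535 = $53,826.76.
Effective rate on net proceeds: 53,826.76 / 49,230 − 1 = 0.093373 = 9.337%.

9.337%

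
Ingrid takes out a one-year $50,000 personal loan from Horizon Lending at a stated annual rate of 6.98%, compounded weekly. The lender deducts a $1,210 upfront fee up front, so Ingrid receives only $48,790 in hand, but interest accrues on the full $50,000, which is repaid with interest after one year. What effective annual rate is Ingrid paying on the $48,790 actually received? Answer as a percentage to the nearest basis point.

9.88%

Amount owed after one year: 50,000 × (1 + 0.0698/52)^52 = 50,000 × 1.072244 = $53,612.18.
Effective rate on net proceeds: 53,612.18 / 48,790 − 1 = 0.098835 = 9.88%.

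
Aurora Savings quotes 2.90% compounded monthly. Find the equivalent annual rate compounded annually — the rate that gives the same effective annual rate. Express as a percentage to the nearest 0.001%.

EAR = (1 + 0.0290/12)^12 − 1 = 0.029389.
Compounded annually, the equivalent nominal rate is the EAR itself: 2.939%.

2.939%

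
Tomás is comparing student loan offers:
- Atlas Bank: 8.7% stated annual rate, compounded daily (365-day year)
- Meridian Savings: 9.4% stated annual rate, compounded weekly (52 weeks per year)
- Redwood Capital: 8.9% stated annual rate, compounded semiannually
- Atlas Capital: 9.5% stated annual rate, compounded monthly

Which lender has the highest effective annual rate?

Atlas Capital

Atlas Bank: (1 + 0.087/365)^365 − 1 = 9.089%
Meridian Savings: (1 + 0.094/52)^52 − 1 = 9.847%
Redwood Capital: (1 + 0.089/2)^2 − 1 = 9.098%
Atlas Capital: (1 + 0.095/12)^12 − 1 = 9.925%
The highest effective annual rate is Atlas Capital at 9.925%.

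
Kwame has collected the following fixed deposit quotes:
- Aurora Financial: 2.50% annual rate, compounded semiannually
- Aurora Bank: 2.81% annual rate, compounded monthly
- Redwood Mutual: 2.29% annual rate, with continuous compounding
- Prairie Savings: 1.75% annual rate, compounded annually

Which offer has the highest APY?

Aurora Financial: (1 + 0.0250/2)^2 − 1 = 2.516%
Aurora Bank: (1 + 0.0281/12)^12 − 1 = 2.846%
Redwood Mutual: e^0.0229 − 1 = 2.316%
Prairie Savings: compounded annually, EAR = 1.750%
The highest effective annual rate is Aurora Bank at 2.846%.

Aurora Bank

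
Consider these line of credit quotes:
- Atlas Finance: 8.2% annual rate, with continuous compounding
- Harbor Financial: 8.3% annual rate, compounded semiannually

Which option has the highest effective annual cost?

Atlas Finance

Atlas Finance: e^0.082 − 1 = 8.546%
Harbor Financial: (1 + 0.083/2)^2 − 1 = 8.472%
The highest effective annual rate is Atlas Finance at 8.546%.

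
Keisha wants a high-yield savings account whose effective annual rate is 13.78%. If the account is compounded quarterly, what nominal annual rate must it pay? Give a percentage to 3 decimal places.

(1 + r/4)^4 − 1 = 0.1378, so 1 + r/4 = 1.1378^(1/4).
r/4 = 0.032801, so r = 0.131202 = 13.120%.

13.120%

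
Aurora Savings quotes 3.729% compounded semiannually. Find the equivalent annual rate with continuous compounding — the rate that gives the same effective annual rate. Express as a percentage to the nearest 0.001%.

3.695%

EAR = (1 + 0.03729/2)^2 − 1 = 0.037638.
Equivalent continuous rate: r = ln(1 + 0.037638) = 0.036947 = 3.695%.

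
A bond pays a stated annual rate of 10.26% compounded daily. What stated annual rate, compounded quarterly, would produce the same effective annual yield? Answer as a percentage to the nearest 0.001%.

EAR = (1 + 0.1026/365)^365 − 1 = 0.108032.
Solve (1 + r/4)^4 = 1.108032: r/4 = 1.108032^(1/4) − 1 = 0.025978, so r = 0.103912 = 10.391%.

10.391%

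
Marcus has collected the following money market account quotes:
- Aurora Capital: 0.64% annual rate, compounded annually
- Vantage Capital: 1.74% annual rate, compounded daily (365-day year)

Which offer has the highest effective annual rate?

Aurora Capital: compounded annually, EAR = 0.640%
Vantage Capital: (1 + 0.0174/365)^365 − 1 = 1.755%
The highest effective annual rate is Vantage Capital at 1.755%.

Vantage Capital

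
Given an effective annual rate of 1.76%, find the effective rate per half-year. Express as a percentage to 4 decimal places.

0.8762%

The per-half-year rate i satisfies (1 + i)^2 = 1 + 0.0176.
i = 1.0176^(1/2) − 1 = 0.0087616 = 0.8762%.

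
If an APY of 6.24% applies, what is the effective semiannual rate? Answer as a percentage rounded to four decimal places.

The per-half-year rate i satisfies (1 + i)^2 = 1 + 0.0624.
i = 1.0624^(1/2) − 1 = 0.0307279 = 3.0728%.

3.0728%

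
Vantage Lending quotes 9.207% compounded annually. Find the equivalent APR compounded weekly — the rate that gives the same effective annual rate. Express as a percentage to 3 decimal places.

Compounded annually, EAR = nominal = 0.092070.
Solve (1 + r/52)^52 = 1.092070: r/52 = 1.092070^(1/52) − 1 = 0.001695, so r = 0.088150 = 8.815%.

8.815%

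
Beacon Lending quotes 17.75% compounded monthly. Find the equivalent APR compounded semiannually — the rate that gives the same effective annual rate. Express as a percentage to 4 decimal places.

EAR = (1 + 0.1775/12)^12 − 1 = 0.192677.
Solve (1 + r/2)^2 = 1.192677: r/2 = 1.192677^(1/2) − 1 = 0.092097, so r = 0.184195 = 18.4195%.

18.4195%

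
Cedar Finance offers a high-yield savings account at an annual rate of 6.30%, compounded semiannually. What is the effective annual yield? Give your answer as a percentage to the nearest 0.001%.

6.399%

EAR = (1 + 0.0630/2)^2 − 1.
= 1.063992 − 1 = 6.399%.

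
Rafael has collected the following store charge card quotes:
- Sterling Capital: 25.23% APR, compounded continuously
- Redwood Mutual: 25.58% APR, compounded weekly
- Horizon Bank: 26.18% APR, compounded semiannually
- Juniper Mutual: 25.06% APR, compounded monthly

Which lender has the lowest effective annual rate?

Sterling Capital: e^0.2523 − 1 = 28.698%
Redwood Mutual: (1 + 0.2558/52)^52 − 1 = 29.068%
Horizon Bank: (1 + 0.2618/2)^2 − 1 = 27.893%
Juniper Mutual: (1 + 0.2506/12)^12 − 1 = 28.148%
The lowest effective annual rate is Horizon Bank at 27.893%.

Horizon Bank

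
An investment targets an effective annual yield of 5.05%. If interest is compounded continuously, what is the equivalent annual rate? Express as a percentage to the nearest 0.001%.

4.927%

Continuous: nominal r satisfies e^r − 1 = 0.0505.
r = ln(1 + 0.0505) = ln(1.0505) = 0.049266 = 4.927%.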